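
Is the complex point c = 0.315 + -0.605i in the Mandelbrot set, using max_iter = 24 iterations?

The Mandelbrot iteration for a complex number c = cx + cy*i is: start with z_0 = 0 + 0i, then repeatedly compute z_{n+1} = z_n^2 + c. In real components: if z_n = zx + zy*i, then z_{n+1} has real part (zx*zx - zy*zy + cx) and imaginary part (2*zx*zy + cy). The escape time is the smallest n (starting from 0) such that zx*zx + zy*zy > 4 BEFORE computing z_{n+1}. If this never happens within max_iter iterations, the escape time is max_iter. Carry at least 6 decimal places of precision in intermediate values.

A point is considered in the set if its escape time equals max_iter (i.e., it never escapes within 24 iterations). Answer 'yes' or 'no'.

z_0 = 0 + 0i, c = 0.3150 + -0.6050i
Iter 1: z = 0.3150 + -0.6050i, |z|^2 = 0.4652
Iter 2: z = 0.0482 + -0.9861i, |z|^2 = 0.9748
Iter 3: z = -0.6552 + -0.7001i, |z|^2 = 0.9193
Iter 4: z = 0.2542 + 0.3123i, |z|^2 = 0.1621
Iter 5: z = 0.2821 + -0.4462i, |z|^2 = 0.2787
Iter 6: z = 0.1954 + -0.8567i, |z|^2 = 0.7722
Iter 7: z = -0.3808 + -0.9398i, |z|^2 = 1.0283
Iter 8: z = -0.4233 + 0.1108i, |z|^2 = 0.1915
Iter 9: z = 0.4819 + -0.6988i, |z|^2 = 0.7205
Iter 10: z = 0.0590 + -1.2785i, |z|^2 = 1.6380
Iter 11: z = -1.3161 + -0.7557i, |z|^2 = 2.3032
Iter 12: z = 1.4759 + 1.3842i, |z|^2 = 4.0944
Escaped at iteration 12

Answer: no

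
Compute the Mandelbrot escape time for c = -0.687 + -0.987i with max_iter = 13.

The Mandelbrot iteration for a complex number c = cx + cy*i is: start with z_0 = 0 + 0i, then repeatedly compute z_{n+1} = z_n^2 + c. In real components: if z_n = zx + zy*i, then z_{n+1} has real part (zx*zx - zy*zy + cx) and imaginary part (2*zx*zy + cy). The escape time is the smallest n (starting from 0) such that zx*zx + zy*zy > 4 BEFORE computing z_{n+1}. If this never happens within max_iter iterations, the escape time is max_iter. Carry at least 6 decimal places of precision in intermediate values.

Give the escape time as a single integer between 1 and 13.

Answer: 4

Derivation:
z_0 = 0 + 0i, c = -0.6870 + -0.9870i
Iter 1: z = -0.6870 + -0.9870i, |z|^2 = 1.4461
Iter 2: z = -1.1892 + 0.3691i, |z|^2 = 1.5505
Iter 3: z = 0.5909 + -1.8650i, |z|^2 = 3.8273
Iter 4: z = -3.8159 + -3.1911i, |z|^2 = 24.7442
Escaped at iteration 4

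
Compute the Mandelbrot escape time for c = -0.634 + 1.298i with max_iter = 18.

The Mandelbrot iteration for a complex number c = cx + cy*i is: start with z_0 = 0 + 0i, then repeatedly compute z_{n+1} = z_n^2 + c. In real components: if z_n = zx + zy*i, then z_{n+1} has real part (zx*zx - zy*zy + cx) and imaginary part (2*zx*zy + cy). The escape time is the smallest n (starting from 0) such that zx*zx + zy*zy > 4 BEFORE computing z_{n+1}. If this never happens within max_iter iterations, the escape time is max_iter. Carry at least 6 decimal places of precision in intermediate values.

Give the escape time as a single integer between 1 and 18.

z_0 = 0 + 0i, c = -0.6340 + 1.2980i
Iter 1: z = -0.6340 + 1.2980i, |z|^2 = 2.0868
Iter 2: z = -1.9168 + -0.3479i, |z|^2 = 3.7953
Iter 3: z = 2.9193 + 2.6316i, |z|^2 = 15.4476
Escaped at iteration 3

Answer: 3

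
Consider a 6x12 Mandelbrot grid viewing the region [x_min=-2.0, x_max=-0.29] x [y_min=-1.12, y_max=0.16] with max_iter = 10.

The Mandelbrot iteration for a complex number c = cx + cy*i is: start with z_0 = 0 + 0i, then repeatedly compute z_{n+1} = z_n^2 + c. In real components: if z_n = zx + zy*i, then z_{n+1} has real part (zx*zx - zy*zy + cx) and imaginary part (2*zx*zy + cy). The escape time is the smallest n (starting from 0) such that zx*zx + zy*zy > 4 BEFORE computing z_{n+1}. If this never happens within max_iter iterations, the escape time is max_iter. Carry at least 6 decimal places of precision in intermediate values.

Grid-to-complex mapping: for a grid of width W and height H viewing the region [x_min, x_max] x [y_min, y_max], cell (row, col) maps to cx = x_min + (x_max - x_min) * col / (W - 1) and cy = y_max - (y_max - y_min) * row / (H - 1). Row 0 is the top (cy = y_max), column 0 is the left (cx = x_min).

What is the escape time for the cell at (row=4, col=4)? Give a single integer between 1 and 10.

z_0 = 0 + 0i, c = -0.6320 + -0.3055i
Iter 1: z = -0.6320 + -0.3055i, |z|^2 = 0.4927
Iter 2: z = -0.3259 + 0.0806i, |z|^2 = 0.1127
Iter 3: z = -0.5323 + -0.3580i, |z|^2 = 0.4115
Iter 4: z = -0.4768 + 0.0757i, |z|^2 = 0.2331
Iter 5: z = -0.4104 + -0.3776i, |z|^2 = 0.3110
Iter 6: z = -0.6062 + 0.0045i, |z|^2 = 0.3675
Iter 7: z = -0.2645 + -0.3109i, |z|^2 = 0.1666
Iter 8: z = -0.6587 + -0.1410i, |z|^2 = 0.4537
Iter 9: z = -0.2180 + -0.1197i, |z|^2 = 0.0619

Answer: 10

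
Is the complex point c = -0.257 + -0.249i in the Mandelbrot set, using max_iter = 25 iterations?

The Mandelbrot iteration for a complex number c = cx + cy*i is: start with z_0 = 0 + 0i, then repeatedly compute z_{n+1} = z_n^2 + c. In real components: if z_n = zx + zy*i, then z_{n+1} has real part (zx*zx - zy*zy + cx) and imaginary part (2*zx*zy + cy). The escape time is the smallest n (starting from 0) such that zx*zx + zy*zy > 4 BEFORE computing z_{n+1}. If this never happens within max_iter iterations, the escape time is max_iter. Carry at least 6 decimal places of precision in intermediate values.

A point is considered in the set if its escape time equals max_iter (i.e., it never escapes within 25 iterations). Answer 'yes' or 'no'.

Answer: yes

Derivation:
z_0 = 0 + 0i, c = -0.2570 + -0.2490i
Iter 1: z = -0.2570 + -0.2490i, |z|^2 = 0.1280
Iter 2: z = -0.2530 + -0.1210i, |z|^2 = 0.0786
Iter 3: z = -0.2077 + -0.1878i, |z|^2 = 0.0784
Iter 4: z = -0.2491 + -0.1710i, |z|^2 = 0.0913
Iter 5: z = -0.2242 + -0.1638i, |z|^2 = 0.0771
Iter 6: z = -0.2336 + -0.1756i, |z|^2 = 0.0854
Iter 7: z = -0.2333 + -0.1670i, |z|^2 = 0.0823
Iter 8: z = -0.2305 + -0.1711i, |z|^2 = 0.0824
Iter 9: z = -0.2332 + -0.1701i, |z|^2 = 0.0833
Iter 10: z = -0.2316 + -0.1697i, |z|^2 = 0.0824
Iter 11: z = -0.2322 + -0.1704i, |z|^2 = 0.0829
Iter 12: z = -0.2321 + -0.1699i, |z|^2 = 0.0827
Iter 13: z = -0.2320 + -0.1701i, |z|^2 = 0.0828
Iter 14: z = -0.2321 + -0.1701i, |z|^2 = 0.0828
Iter 15: z = -0.2320 + -0.1700i, |z|^2 = 0.0828
Iter 16: z = -0.2321 + -0.1701i, |z|^2 = 0.0828
Iter 17: z = -0.2321 + -0.1701i, |z|^2 = 0.0828
Iter 18: z = -0.2321 + -0.1701i, |z|^2 = 0.0828
Iter 19: z = -0.2321 + -0.1701i, |z|^2 = 0.0828
Iter 20: z = -0.2321 + -0.1701i, |z|^2 = 0.0828
Iter 21: z = -0.2321 + -0.1701i, |z|^2 = 0.0828
Iter 22: z = -0.2321 + -0.1701i, |z|^2 = 0.0828
Iter 23: z = -0.2321 + -0.1701i, |z|^2 = 0.0828
Iter 24: z = -0.2321 + -0.1701i, |z|^2 = 0.0828
Did not escape in 25 iterations → in set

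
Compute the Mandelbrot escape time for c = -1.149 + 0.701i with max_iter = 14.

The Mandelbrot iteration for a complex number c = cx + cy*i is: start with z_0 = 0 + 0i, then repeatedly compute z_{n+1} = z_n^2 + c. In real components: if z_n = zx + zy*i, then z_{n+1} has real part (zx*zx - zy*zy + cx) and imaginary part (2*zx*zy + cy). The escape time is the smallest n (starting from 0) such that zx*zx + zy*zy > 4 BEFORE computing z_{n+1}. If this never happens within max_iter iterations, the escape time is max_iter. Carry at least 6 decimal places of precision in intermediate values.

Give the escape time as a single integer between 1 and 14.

Answer: 3

Derivation:
z_0 = 0 + 0i, c = -1.1490 + 0.7010i
Iter 1: z = -1.1490 + 0.7010i, |z|^2 = 1.8116
Iter 2: z = -0.3202 + -0.9099i, |z|^2 = 0.9304
Iter 3: z = -1.8744 + 1.2837i, |z|^2 = 5.1612
Escaped at iteration 3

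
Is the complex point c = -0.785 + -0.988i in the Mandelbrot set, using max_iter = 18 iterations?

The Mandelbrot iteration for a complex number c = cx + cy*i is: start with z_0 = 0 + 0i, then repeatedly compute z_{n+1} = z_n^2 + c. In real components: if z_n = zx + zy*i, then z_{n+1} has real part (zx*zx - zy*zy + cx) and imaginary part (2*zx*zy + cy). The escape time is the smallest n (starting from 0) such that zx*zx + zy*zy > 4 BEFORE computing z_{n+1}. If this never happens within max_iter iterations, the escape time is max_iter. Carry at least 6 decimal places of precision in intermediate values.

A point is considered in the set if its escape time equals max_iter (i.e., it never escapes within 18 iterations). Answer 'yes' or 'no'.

Answer: no

Derivation:
z_0 = 0 + 0i, c = -0.7850 + -0.9880i
Iter 1: z = -0.7850 + -0.9880i, |z|^2 = 1.5924
Iter 2: z = -1.1449 + 0.5632i, |z|^2 = 1.6280
Iter 3: z = 0.2087 + -2.2775i, |z|^2 = 5.2308
Escaped at iteration 3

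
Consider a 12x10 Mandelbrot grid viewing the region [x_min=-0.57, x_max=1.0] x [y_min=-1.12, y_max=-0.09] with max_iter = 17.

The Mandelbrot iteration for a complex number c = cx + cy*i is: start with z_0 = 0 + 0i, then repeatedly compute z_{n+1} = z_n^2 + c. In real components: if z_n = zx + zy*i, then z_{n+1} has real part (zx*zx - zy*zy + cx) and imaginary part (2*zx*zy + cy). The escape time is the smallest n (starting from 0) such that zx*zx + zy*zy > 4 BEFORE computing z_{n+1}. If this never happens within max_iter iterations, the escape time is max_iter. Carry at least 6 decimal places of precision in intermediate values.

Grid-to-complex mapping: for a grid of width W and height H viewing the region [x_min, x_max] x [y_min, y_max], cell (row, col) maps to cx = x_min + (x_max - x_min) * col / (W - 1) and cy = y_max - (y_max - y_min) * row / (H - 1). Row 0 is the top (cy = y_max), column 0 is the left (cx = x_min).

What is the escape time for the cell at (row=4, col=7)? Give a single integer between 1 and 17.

z_0 = 0 + 0i, c = 0.4291 + -0.5478i
Iter 1: z = 0.4291 + -0.5478i, |z|^2 = 0.4842
Iter 2: z = 0.3131 + -1.0179i, |z|^2 = 1.1341
Iter 3: z = -0.5089 + -1.1853i, |z|^2 = 1.6638
Iter 4: z = -0.7168 + 0.6586i, |z|^2 = 0.9475
Iter 5: z = 0.5091 + -1.4919i, |z|^2 = 2.4851
Iter 6: z = -1.5376 + -2.0669i, |z|^2 = 6.6362
Escaped at iteration 6

Answer: 6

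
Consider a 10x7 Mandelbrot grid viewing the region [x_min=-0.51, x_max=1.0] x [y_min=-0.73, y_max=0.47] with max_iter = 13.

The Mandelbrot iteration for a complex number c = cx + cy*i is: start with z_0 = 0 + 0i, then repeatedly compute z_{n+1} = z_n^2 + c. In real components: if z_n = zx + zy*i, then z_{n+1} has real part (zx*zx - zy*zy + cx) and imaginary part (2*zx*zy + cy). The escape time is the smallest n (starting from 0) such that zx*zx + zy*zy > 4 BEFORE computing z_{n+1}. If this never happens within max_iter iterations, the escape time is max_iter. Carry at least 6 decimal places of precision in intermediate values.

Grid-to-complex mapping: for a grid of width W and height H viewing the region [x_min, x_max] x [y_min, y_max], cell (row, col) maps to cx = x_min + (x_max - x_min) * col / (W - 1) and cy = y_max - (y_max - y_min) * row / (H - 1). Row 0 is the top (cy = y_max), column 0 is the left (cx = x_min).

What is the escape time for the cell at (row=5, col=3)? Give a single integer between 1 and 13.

Answer: 13

Derivation:
z_0 = 0 + 0i, c = -0.0067 + -0.5300i
Iter 1: z = -0.0067 + -0.5300i, |z|^2 = 0.2809
Iter 2: z = -0.2875 + -0.5229i, |z|^2 = 0.3561
Iter 3: z = -0.1975 + -0.2293i, |z|^2 = 0.0916
Iter 4: z = -0.0203 + -0.4395i, |z|^2 = 0.1935
Iter 5: z = -0.1994 + -0.5122i, |z|^2 = 0.3021
Iter 6: z = -0.2293 + -0.3258i, |z|^2 = 0.1587
Iter 7: z = -0.0602 + -0.3806i, |z|^2 = 0.1485
Iter 8: z = -0.1479 + -0.4842i, |z|^2 = 0.2563
Iter 9: z = -0.2192 + -0.3868i, |z|^2 = 0.1976
Iter 10: z = -0.1082 + -0.3604i, |z|^2 = 0.1416
Iter 11: z = -0.1249 + -0.4520i, |z|^2 = 0.2199
Iter 12: z = -0.1954 + -0.4171i, |z|^2 = 0.2122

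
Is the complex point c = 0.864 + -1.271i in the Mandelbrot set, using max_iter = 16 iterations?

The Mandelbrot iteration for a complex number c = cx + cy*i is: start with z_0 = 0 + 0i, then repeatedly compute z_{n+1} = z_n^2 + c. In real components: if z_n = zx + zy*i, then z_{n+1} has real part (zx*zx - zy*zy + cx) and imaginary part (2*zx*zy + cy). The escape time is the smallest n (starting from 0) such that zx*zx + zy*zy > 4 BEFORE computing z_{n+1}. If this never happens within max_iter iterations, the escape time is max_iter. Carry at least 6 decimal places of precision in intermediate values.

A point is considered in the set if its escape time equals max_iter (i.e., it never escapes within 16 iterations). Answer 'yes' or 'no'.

z_0 = 0 + 0i, c = 0.8640 + -1.2710i
Iter 1: z = 0.8640 + -1.2710i, |z|^2 = 2.3619
Iter 2: z = -0.0049 + -3.4673i, |z|^2 = 12.0221
Escaped at iteration 2

Answer: no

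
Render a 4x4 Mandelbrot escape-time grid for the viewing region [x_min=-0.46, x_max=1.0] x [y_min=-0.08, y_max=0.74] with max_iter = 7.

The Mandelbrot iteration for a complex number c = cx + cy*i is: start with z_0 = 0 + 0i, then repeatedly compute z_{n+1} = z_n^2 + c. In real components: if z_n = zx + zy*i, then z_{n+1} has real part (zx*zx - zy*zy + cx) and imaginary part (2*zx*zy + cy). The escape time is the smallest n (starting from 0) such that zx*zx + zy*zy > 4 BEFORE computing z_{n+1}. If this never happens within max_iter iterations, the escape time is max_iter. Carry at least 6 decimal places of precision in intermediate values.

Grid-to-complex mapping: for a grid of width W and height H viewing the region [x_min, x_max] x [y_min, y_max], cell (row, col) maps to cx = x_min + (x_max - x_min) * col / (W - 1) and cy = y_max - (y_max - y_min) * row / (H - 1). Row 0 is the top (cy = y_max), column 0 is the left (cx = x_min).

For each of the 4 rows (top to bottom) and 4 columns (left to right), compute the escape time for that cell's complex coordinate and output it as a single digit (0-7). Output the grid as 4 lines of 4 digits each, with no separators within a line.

(row=0, col=0): c = -0.4600 + 0.7400i → escape time 6
(row=0, col=1): c = 0.0267 + 0.7400i → escape time 7
(row=0, col=2): c = 0.5133 + 0.7400i → escape time 3
(row=0, col=3): c = 1.0000 + 0.7400i → escape time 2
(row=1, col=0): c = -0.4600 + 0.4667i → escape time 7
(row=1, col=1): c = 0.0267 + 0.4667i → escape time 7
(row=1, col=2): c = 0.5133 + 0.4667i → escape time 5
(row=1, col=3): c = 1.0000 + 0.4667i → escape time 2
(row=2, col=0): c = -0.4600 + 0.1933i → escape time 7
(row=2, col=1): c = 0.0267 + 0.1933i → escape time 7
(row=2, col=2): c = 0.5133 + 0.1933i → escape time 5
(row=2, col=3): c = 1.0000 + 0.1933i → escape time 2
(row=3, col=0): c = -0.4600 + -0.0800i → escape time 7
(row=3, col=1): c = 0.0267 + -0.0800i → escape time 7
(row=3, col=2): c = 0.5133 + -0.0800i → escape time 5
(row=3, col=3): c = 1.0000 + -0.0800i → escape time 2

Answer: 6732
7752
7752
7752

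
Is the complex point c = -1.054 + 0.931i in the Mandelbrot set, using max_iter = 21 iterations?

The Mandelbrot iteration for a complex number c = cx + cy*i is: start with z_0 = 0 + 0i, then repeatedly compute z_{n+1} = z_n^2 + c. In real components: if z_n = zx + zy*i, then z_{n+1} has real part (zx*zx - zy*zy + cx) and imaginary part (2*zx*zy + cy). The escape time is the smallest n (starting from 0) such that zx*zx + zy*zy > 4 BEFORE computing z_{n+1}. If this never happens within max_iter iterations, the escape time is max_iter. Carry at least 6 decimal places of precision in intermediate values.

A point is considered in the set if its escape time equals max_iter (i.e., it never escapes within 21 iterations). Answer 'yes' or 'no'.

z_0 = 0 + 0i, c = -1.0540 + 0.9310i
Iter 1: z = -1.0540 + 0.9310i, |z|^2 = 1.9777
Iter 2: z = -0.8098 + -1.0315i, |z|^2 = 1.7199
Iter 3: z = -1.4622 + 2.6018i, |z|^2 = 8.9075
Escaped at iteration 3

Answer: no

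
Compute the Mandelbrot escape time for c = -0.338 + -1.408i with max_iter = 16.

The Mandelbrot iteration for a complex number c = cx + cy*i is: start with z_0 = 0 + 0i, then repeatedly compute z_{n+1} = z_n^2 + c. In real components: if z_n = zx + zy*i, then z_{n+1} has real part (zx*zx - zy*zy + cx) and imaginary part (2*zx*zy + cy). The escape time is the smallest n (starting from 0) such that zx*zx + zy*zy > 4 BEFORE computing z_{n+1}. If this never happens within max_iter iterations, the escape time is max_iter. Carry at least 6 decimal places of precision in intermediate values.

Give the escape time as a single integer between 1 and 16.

z_0 = 0 + 0i, c = -0.3380 + -1.4080i
Iter 1: z = -0.3380 + -1.4080i, |z|^2 = 2.0967
Iter 2: z = -2.2062 + -0.4562i, |z|^2 = 5.0755
Escaped at iteration 2

Answer: 2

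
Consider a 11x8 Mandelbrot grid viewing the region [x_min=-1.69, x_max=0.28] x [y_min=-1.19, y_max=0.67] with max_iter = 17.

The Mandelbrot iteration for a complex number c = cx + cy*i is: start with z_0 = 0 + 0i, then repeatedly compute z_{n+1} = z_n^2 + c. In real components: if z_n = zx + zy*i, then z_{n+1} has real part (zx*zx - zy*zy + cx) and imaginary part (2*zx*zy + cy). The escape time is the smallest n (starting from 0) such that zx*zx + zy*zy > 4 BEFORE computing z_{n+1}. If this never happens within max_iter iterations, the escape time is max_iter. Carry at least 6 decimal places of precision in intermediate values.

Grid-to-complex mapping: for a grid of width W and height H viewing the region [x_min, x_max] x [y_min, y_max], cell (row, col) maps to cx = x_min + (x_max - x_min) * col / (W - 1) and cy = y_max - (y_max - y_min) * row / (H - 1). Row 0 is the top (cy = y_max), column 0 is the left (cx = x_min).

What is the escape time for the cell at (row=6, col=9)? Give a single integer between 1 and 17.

z_0 = 0 + 0i, c = 0.0830 + -0.9243i
Iter 1: z = 0.0830 + -0.9243i, |z|^2 = 0.8612
Iter 2: z = -0.7644 + -1.0777i, |z|^2 = 1.7458
Iter 3: z = -0.4941 + 0.7234i, |z|^2 = 0.7674
Iter 4: z = -0.1961 + -1.6392i, |z|^2 = 2.7253
Iter 5: z = -2.5654 + -0.2815i, |z|^2 = 6.6608
Escaped at iteration 5

Answer: 5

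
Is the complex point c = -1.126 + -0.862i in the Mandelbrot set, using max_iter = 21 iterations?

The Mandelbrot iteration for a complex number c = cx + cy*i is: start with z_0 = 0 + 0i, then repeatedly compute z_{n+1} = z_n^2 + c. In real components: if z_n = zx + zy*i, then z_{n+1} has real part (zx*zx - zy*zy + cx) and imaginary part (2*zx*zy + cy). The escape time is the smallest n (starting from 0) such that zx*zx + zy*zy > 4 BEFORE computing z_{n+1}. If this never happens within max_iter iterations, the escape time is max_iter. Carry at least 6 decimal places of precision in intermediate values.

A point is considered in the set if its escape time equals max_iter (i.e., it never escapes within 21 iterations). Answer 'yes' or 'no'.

z_0 = 0 + 0i, c = -1.1260 + -0.8620i
Iter 1: z = -1.1260 + -0.8620i, |z|^2 = 2.0109
Iter 2: z = -0.6012 + 1.0792i, |z|^2 = 1.5261
Iter 3: z = -1.9293 + -2.1596i, |z|^2 = 8.3861
Escaped at iteration 3

Answer: no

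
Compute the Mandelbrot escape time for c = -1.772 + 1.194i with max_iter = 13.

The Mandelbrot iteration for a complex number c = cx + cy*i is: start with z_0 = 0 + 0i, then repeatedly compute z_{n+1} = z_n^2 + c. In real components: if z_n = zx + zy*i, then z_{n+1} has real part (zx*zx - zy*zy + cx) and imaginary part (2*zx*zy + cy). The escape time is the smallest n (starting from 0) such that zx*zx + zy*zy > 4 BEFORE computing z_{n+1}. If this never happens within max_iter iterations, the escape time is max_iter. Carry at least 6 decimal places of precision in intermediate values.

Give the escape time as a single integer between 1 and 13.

z_0 = 0 + 0i, c = -1.7720 + 1.1940i
Iter 1: z = -1.7720 + 1.1940i, |z|^2 = 4.5656
Escaped at iteration 1

Answer: 1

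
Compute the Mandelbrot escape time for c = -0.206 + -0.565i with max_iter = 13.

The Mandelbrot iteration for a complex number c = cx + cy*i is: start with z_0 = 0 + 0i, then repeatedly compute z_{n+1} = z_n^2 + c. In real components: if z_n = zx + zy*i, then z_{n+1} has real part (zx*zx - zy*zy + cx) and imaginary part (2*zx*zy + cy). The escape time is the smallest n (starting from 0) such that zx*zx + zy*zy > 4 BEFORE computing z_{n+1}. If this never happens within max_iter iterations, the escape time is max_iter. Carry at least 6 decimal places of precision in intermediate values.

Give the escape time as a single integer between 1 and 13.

Answer: 13

Derivation:
z_0 = 0 + 0i, c = -0.2060 + -0.5650i
Iter 1: z = -0.2060 + -0.5650i, |z|^2 = 0.3617
Iter 2: z = -0.4828 + -0.3322i, |z|^2 = 0.3435
Iter 3: z = -0.0833 + -0.2442i, |z|^2 = 0.0666
Iter 4: z = -0.2587 + -0.5243i, |z|^2 = 0.3418
Iter 5: z = -0.4140 + -0.2937i, |z|^2 = 0.2576
Iter 6: z = -0.1209 + -0.3218i, |z|^2 = 0.1182
Iter 7: z = -0.2950 + -0.4872i, |z|^2 = 0.3244
Iter 8: z = -0.3564 + -0.2776i, |z|^2 = 0.2041
Iter 9: z = -0.1561 + -0.3671i, |z|^2 = 0.1592
Iter 10: z = -0.3164 + -0.4504i, |z|^2 = 0.3030
Iter 11: z = -0.3087 + -0.2800i, |z|^2 = 0.1737
Iter 12: z = -0.1891 + -0.3921i, |z|^2 = 0.1895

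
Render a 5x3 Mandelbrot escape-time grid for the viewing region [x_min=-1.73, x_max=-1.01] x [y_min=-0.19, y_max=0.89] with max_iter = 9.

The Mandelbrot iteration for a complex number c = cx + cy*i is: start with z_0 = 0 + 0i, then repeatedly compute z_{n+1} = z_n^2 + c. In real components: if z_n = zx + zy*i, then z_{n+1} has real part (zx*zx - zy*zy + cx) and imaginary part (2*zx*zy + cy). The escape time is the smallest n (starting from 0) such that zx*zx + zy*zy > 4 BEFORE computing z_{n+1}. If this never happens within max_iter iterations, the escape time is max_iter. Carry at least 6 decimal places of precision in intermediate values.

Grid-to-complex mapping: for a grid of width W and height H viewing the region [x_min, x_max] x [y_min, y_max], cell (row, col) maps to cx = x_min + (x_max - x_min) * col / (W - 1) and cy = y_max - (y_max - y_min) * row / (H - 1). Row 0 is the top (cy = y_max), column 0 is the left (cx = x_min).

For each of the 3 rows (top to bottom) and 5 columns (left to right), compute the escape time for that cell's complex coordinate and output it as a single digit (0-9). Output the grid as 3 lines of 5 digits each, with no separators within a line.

(row=0, col=0): c = -1.7300 + 0.8900i → escape time 2
(row=0, col=1): c = -1.5500 + 0.8900i → escape time 3
(row=0, col=2): c = -1.3700 + 0.8900i → escape time 3
(row=0, col=3): c = -1.1900 + 0.8900i → escape time 3
(row=0, col=4): c = -1.0100 + 0.8900i → escape time 3
(row=1, col=0): c = -1.7300 + 0.3500i → escape time 4
(row=1, col=1): c = -1.5500 + 0.3500i → escape time 4
(row=1, col=2): c = -1.3700 + 0.3500i → escape time 5
(row=1, col=3): c = -1.1900 + 0.3500i → escape time 9
(row=1, col=4): c = -1.0100 + 0.3500i → escape time 9
(row=2, col=0): c = -1.7300 + -0.1900i → escape time 4
(row=2, col=1): c = -1.5500 + -0.1900i → escape time 5
(row=2, col=2): c = -1.3700 + -0.1900i → escape time 7
(row=2, col=3): c = -1.1900 + -0.1900i → escape time 9
(row=2, col=4): c = -1.0100 + -0.1900i → escape time 9

Answer: 23333
44599
45799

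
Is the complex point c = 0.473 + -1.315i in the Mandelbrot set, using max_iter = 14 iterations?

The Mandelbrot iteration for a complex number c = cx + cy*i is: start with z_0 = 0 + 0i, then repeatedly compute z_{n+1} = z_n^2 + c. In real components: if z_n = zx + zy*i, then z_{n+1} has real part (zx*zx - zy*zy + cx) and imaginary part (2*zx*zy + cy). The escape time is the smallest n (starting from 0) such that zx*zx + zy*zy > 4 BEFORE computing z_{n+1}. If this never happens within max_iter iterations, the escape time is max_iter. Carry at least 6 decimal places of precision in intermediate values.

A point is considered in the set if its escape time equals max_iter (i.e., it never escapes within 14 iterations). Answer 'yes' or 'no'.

z_0 = 0 + 0i, c = 0.4730 + -1.3150i
Iter 1: z = 0.4730 + -1.3150i, |z|^2 = 1.9530
Iter 2: z = -1.0325 + -2.5590i, |z|^2 = 7.6145
Escaped at iteration 2

Answer: no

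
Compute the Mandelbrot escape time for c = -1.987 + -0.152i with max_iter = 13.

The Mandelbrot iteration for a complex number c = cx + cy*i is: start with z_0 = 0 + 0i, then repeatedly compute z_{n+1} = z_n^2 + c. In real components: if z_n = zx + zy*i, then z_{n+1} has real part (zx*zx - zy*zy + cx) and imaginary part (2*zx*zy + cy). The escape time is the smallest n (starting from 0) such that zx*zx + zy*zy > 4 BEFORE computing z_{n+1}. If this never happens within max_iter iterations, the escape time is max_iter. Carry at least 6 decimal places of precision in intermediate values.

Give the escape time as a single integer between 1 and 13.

Answer: 3

Derivation:
z_0 = 0 + 0i, c = -1.9870 + -0.1520i
Iter 1: z = -1.9870 + -0.1520i, |z|^2 = 3.9713
Iter 2: z = 1.9381 + 0.4520i, |z|^2 = 3.9604
Iter 3: z = 1.5647 + 1.6002i, |z|^2 = 5.0091
Escaped at iteration 3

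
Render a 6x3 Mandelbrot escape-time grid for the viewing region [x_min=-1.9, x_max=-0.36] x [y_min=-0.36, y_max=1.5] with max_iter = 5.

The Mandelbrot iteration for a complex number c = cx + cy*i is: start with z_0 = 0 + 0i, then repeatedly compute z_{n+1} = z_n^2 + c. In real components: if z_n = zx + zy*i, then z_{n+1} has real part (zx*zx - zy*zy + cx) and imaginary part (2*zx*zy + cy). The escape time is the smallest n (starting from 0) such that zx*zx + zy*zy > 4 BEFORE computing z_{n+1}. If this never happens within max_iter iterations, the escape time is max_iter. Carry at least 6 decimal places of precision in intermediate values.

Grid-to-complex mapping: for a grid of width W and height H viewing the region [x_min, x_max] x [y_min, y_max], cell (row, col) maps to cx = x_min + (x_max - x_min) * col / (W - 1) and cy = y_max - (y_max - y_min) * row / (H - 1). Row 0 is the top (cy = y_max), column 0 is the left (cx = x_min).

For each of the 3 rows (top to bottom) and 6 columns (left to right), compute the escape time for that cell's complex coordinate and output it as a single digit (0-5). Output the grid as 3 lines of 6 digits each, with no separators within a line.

(row=0, col=0): c = -1.9000 + 1.5000i → escape time 1
(row=0, col=1): c = -1.5920 + 1.5000i → escape time 1
(row=0, col=2): c = -1.2840 + 1.5000i → escape time 2
(row=0, col=3): c = -0.9760 + 1.5000i → escape time 2
(row=0, col=4): c = -0.6680 + 1.5000i → escape time 2
(row=0, col=5): c = -0.3600 + 1.5000i → escape time 2
(row=1, col=0): c = -1.9000 + 0.5700i → escape time 2
(row=1, col=1): c = -1.5920 + 0.5700i → escape time 3
(row=1, col=2): c = -1.2840 + 0.5700i → escape time 3
(row=1, col=3): c = -0.9760 + 0.5700i → escape time 5
(row=1, col=4): c = -0.6680 + 0.5700i → escape time 5
(row=1, col=5): c = -0.3600 + 0.5700i → escape time 5
(row=2, col=0): c = -1.9000 + -0.3600i → escape time 3
(row=2, col=1): c = -1.5920 + -0.3600i → escape time 4
(row=2, col=2): c = -1.2840 + -0.3600i → escape time 5
(row=2, col=3): c = -0.9760 + -0.3600i → escape time 5
(row=2, col=4): c = -0.6680 + -0.3600i → escape time 5
(row=2, col=5): c = -0.3600 + -0.3600i → escape time 5

Answer: 112222
233555
345555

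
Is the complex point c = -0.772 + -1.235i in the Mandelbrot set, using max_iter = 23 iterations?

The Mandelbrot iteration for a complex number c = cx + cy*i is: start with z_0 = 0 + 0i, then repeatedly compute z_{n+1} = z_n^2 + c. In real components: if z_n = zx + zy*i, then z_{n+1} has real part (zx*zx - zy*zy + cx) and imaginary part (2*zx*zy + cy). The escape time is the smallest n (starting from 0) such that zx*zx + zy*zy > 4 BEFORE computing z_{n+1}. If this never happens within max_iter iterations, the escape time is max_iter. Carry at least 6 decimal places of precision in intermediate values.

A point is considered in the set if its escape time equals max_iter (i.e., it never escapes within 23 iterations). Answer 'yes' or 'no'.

Answer: no

Derivation:
z_0 = 0 + 0i, c = -0.7720 + -1.2350i
Iter 1: z = -0.7720 + -1.2350i, |z|^2 = 2.1212
Iter 2: z = -1.7012 + 0.6718i, |z|^2 = 3.3456
Iter 3: z = 1.6709 + -3.5209i, |z|^2 = 15.1886
Escaped at iteration 3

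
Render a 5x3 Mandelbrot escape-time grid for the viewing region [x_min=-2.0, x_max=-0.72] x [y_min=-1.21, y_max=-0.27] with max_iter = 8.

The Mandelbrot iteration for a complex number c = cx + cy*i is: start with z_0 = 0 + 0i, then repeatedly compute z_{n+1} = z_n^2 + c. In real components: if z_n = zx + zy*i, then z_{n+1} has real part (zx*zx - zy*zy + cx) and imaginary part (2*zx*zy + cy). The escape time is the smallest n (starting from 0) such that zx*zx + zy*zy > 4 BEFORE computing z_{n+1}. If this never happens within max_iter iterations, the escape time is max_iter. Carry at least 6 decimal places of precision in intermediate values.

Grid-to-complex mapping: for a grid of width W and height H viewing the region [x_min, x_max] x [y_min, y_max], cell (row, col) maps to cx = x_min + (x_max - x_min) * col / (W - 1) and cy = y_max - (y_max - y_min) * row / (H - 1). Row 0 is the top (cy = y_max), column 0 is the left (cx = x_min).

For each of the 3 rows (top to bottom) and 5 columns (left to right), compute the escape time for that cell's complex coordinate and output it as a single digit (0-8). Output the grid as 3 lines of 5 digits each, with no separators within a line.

Answer: 14688
13334
11233

Derivation:
(row=0, col=0): c = -2.0000 + -0.2700i → escape time 1
(row=0, col=1): c = -1.6800 + -0.2700i → escape time 4
(row=0, col=2): c = -1.3600 + -0.2700i → escape time 6
(row=0, col=3): c = -1.0400 + -0.2700i → escape time 8
(row=0, col=4): c = -0.7200 + -0.2700i → escape time 8
(row=1, col=0): c = -2.0000 + -0.7400i → escape time 1
(row=1, col=1): c = -1.6800 + -0.7400i → escape time 3
(row=1, col=2): c = -1.3600 + -0.7400i → escape time 3
(row=1, col=3): c = -1.0400 + -0.7400i → escape time 3
(row=1, col=4): c = -0.7200 + -0.7400i → escape time 4
(row=2, col=0): c = -2.0000 + -1.2100i → escape time 1
(row=2, col=1): c = -1.6800 + -1.2100i → escape time 1
(row=2, col=2): c = -1.3600 + -1.2100i → escape time 2
(row=2, col=3): c = -1.0400 + -1.2100i → escape time 3
(row=2, col=4): c = -0.7200 + -1.2100i → escape time 3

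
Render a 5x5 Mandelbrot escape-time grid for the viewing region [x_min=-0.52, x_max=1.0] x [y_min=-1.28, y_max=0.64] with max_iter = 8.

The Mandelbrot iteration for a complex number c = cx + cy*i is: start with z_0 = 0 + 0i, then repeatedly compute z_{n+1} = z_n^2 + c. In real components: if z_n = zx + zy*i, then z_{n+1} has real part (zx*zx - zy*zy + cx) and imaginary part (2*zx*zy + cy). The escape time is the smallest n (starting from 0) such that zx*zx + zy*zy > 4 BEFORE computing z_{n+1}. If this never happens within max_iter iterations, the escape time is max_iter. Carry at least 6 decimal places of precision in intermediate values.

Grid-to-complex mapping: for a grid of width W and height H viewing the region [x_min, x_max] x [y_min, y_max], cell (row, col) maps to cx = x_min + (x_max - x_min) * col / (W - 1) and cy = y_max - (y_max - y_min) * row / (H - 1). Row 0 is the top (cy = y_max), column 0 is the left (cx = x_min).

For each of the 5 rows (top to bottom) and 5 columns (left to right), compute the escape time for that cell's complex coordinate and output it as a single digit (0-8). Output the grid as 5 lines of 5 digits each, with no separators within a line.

Answer: 88832
88842
88842
58532
33222

Derivation:
(row=0, col=0): c = -0.5200 + 0.6400i → escape time 8
(row=0, col=1): c = -0.1400 + 0.6400i → escape time 8
(row=0, col=2): c = 0.2400 + 0.6400i → escape time 8
(row=0, col=3): c = 0.6200 + 0.6400i → escape time 3
(row=0, col=4): c = 1.0000 + 0.6400i → escape time 2
(row=1, col=0): c = -0.5200 + 0.1600i → escape time 8
(row=1, col=1): c = -0.1400 + 0.1600i → escape time 8
(row=1, col=2): c = 0.2400 + 0.1600i → escape time 8
(row=1, col=3): c = 0.6200 + 0.1600i → escape time 4
(row=1, col=4): c = 1.0000 + 0.1600i → escape time 2
(row=2, col=0): c = -0.5200 + -0.3200i → escape time 8
(row=2, col=1): c = -0.1400 + -0.3200i → escape time 8
(row=2, col=2): c = 0.2400 + -0.3200i → escape time 8
(row=2, col=3): c = 0.6200 + -0.3200i → escape time 4
(row=2, col=4): c = 1.0000 + -0.3200i → escape time 2
(row=3, col=0): c = -0.5200 + -0.8000i → escape time 5
(row=3, col=1): c = -0.1400 + -0.8000i → escape time 8
(row=3, col=2): c = 0.2400 + -0.8000i → escape time 5
(row=3, col=3): c = 0.6200 + -0.8000i → escape time 3
(row=3, col=4): c = 1.0000 + -0.8000i → escape time 2
(row=4, col=0): c = -0.5200 + -1.2800i → escape time 3
(row=4, col=1): c = -0.1400 + -1.2800i → escape time 3
(row=4, col=2): c = 0.2400 + -1.2800i → escape time 2
(row=4, col=3): c = 0.6200 + -1.2800i → escape time 2
(row=4, col=4): c = 1.0000 + -1.2800i → escape time 2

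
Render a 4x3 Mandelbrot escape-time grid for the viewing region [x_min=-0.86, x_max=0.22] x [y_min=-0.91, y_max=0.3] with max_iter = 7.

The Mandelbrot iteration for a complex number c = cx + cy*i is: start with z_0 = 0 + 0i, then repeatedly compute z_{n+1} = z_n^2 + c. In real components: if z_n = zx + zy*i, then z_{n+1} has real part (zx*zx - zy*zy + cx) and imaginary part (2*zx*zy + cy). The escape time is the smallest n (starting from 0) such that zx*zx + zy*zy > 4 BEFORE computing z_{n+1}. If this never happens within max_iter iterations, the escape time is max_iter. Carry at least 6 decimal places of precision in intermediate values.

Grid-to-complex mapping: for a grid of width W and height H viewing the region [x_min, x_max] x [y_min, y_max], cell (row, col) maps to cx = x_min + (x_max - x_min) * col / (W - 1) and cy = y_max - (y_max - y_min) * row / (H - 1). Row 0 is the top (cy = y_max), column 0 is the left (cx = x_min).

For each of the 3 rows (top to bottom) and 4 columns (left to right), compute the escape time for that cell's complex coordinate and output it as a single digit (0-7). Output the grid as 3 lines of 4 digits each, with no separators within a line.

(row=0, col=0): c = -0.8600 + 0.3000i → escape time 7
(row=0, col=1): c = -0.5000 + 0.3000i → escape time 7
(row=0, col=2): c = -0.1400 + 0.3000i → escape time 7
(row=0, col=3): c = 0.2200 + 0.3000i → escape time 7
(row=1, col=0): c = -0.8600 + -0.3050i → escape time 7
(row=1, col=1): c = -0.5000 + -0.3050i → escape time 7
(row=1, col=2): c = -0.1400 + -0.3050i → escape time 7
(row=1, col=3): c = 0.2200 + -0.3050i → escape time 7
(row=2, col=0): c = -0.8600 + -0.9100i → escape time 3
(row=2, col=1): c = -0.5000 + -0.9100i → escape time 4
(row=2, col=2): c = -0.1400 + -0.9100i → escape time 7
(row=2, col=3): c = 0.2200 + -0.9100i → escape time 4

Answer: 7777
7777
3474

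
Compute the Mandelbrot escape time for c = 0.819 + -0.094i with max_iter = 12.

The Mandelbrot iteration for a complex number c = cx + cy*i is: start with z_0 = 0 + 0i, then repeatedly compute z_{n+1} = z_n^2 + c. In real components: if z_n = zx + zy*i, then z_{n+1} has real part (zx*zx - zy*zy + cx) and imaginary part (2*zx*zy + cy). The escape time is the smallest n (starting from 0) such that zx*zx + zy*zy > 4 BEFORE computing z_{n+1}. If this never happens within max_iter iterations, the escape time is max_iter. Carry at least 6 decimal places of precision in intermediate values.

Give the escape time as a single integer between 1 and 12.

Answer: 3

Derivation:
z_0 = 0 + 0i, c = 0.8190 + -0.0940i
Iter 1: z = 0.8190 + -0.0940i, |z|^2 = 0.6796
Iter 2: z = 1.4809 + -0.2480i, |z|^2 = 2.2546
Iter 3: z = 2.9506 + -0.8285i, |z|^2 = 9.3927
Escaped at iteration 3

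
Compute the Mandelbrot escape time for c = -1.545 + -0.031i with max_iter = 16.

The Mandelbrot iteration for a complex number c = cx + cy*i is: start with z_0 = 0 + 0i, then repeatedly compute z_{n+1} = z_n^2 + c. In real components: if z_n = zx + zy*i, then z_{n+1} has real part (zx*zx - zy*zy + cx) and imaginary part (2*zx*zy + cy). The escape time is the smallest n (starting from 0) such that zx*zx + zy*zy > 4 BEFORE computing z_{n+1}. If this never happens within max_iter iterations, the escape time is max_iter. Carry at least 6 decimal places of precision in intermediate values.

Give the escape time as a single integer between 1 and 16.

z_0 = 0 + 0i, c = -1.5450 + -0.0310i
Iter 1: z = -1.5450 + -0.0310i, |z|^2 = 2.3880
Iter 2: z = 0.8411 + 0.0648i, |z|^2 = 0.7116
Iter 3: z = -0.8418 + 0.0780i, |z|^2 = 0.7147
Iter 4: z = -0.8424 + -0.1623i, |z|^2 = 0.7360
Iter 5: z = -0.8616 + 0.2425i, |z|^2 = 0.8012
Iter 6: z = -0.8614 + -0.4488i, |z|^2 = 0.9434
Iter 7: z = -1.0045 + 0.7422i, |z|^2 = 1.5598
Iter 8: z = -1.0868 + -1.5220i, |z|^2 = 3.4977
Iter 9: z = -2.6803 + 3.2774i, |z|^2 = 17.9249
Escaped at iteration 9

Answer: 9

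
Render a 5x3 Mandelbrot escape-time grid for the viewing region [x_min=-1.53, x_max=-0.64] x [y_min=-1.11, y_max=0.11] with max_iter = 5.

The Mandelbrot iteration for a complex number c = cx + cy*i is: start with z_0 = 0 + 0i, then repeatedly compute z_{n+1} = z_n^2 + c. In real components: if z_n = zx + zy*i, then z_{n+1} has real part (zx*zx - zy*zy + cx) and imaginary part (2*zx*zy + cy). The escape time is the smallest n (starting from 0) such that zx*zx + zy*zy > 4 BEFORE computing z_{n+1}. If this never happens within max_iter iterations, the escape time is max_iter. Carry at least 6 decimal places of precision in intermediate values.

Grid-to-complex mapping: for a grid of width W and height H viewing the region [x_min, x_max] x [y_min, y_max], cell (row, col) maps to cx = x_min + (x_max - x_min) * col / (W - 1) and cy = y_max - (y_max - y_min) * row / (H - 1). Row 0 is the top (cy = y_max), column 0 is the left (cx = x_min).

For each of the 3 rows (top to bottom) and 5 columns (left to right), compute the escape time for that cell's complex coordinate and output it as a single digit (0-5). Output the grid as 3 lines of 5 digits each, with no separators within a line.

(row=0, col=0): c = -1.5300 + 0.1100i → escape time 5
(row=0, col=1): c = -1.3075 + 0.1100i → escape time 5
(row=0, col=2): c = -1.0850 + 0.1100i → escape time 5
(row=0, col=3): c = -0.8625 + 0.1100i → escape time 5
(row=0, col=4): c = -0.6400 + 0.1100i → escape time 5
(row=1, col=0): c = -1.5300 + -0.5000i → escape time 3
(row=1, col=1): c = -1.3075 + -0.5000i → escape time 4
(row=1, col=2): c = -1.0850 + -0.5000i → escape time 5
(row=1, col=3): c = -0.8625 + -0.5000i → escape time 5
(row=1, col=4): c = -0.6400 + -0.5000i → escape time 5
(row=2, col=0): c = -1.5300 + -1.1100i → escape time 2
(row=2, col=1): c = -1.3075 + -1.1100i → escape time 3
(row=2, col=2): c = -1.0850 + -1.1100i → escape time 3
(row=2, col=3): c = -0.8625 + -1.1100i → escape time 3
(row=2, col=4): c = -0.6400 + -1.1100i → escape time 3

Answer: 55555
34555
23333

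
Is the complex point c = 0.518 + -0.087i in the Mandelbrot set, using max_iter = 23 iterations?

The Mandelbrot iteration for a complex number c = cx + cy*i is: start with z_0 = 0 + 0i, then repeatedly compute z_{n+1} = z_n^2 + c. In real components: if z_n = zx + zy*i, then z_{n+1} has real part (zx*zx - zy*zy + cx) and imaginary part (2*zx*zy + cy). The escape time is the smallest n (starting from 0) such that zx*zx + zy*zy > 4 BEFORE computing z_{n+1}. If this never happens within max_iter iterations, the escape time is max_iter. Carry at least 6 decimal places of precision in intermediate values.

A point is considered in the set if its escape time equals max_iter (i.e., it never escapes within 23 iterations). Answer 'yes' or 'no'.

z_0 = 0 + 0i, c = 0.5180 + -0.0870i
Iter 1: z = 0.5180 + -0.0870i, |z|^2 = 0.2759
Iter 2: z = 0.7788 + -0.1771i, |z|^2 = 0.6378
Iter 3: z = 1.0931 + -0.3629i, |z|^2 = 1.3265
Iter 4: z = 1.5811 + -0.8803i, |z|^2 = 3.2750
Iter 5: z = 2.2430 + -2.8709i, |z|^2 = 13.2731
Escaped at iteration 5

Answer: no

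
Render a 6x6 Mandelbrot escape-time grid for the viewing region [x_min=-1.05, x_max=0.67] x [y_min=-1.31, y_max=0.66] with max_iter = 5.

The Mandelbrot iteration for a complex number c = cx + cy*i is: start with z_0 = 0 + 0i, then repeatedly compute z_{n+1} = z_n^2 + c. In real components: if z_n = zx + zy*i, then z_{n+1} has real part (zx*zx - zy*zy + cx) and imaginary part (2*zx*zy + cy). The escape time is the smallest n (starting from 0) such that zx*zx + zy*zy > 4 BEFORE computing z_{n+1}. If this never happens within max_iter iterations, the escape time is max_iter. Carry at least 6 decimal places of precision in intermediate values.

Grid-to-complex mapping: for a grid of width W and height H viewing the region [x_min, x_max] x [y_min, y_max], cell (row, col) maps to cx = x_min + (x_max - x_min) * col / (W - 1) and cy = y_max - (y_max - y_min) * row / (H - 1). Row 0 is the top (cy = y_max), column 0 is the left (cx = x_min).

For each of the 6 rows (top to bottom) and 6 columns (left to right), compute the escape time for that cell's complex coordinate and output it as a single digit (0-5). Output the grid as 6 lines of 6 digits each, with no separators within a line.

Answer: 455553
555553
555554
555553
345542
233222

Derivation:
(row=0, col=0): c = -1.0500 + 0.6600i → escape time 4
(row=0, col=1): c = -0.7060 + 0.6600i → escape time 5
(row=0, col=2): c = -0.3620 + 0.6600i → escape time 5
(row=0, col=3): c = -0.0180 + 0.6600i → escape time 5
(row=0, col=4): c = 0.3260 + 0.6600i → escape time 5
(row=0, col=5): c = 0.6700 + 0.6600i → escape time 3
(row=1, col=0): c = -1.0500 + 0.2660i → escape time 5
(row=1, col=1): c = -0.7060 + 0.2660i → escape time 5
(row=1, col=2): c = -0.3620 + 0.2660i → escape time 5
(row=1, col=3): c = -0.0180 + 0.2660i → escape time 5
(row=1, col=4): c = 0.3260 + 0.2660i → escape time 5
(row=1, col=5): c = 0.6700 + 0.2660i → escape time 3
(row=2, col=0): c = -1.0500 + -0.1280i → escape time 5
(row=2, col=1): c = -0.7060 + -0.1280i → escape time 5
(row=2, col=2): c = -0.3620 + -0.1280i → escape time 5
(row=2, col=3): c = -0.0180 + -0.1280i → escape time 5
(row=2, col=4): c = 0.3260 + -0.1280i → escape time 5
(row=2, col=5): c = 0.6700 + -0.1280i → escape time 4
(row=3, col=0): c = -1.0500 + -0.5220i → escape time 5
(row=3, col=1): c = -0.7060 + -0.5220i → escape time 5
(row=3, col=2): c = -0.3620 + -0.5220i → escape time 5
(row=3, col=3): c = -0.0180 + -0.5220i → escape time 5
(row=3, col=4): c = 0.3260 + -0.5220i → escape time 5
(row=3, col=5): c = 0.6700 + -0.5220i → escape time 3
(row=4, col=0): c = -1.0500 + -0.9160i → escape time 3
(row=4, col=1): c = -0.7060 + -0.9160i → escape time 4
(row=4, col=2): c = -0.3620 + -0.9160i → escape time 5
(row=4, col=3): c = -0.0180 + -0.9160i → escape time 5
(row=4, col=4): c = 0.3260 + -0.9160i → escape time 4
(row=4, col=5): c = 0.6700 + -0.9160i → escape time 2
(row=5, col=0): c = -1.0500 + -1.3100i → escape time 2
(row=5, col=1): c = -0.7060 + -1.3100i → escape time 3
(row=5, col=2): c = -0.3620 + -1.3100i → escape time 3
(row=5, col=3): c = -0.0180 + -1.3100i → escape time 2
(row=5, col=4): c = 0.3260 + -1.3100i → escape time 2
(row=5, col=5): c = 0.6700 + -1.3100i → escape time 2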